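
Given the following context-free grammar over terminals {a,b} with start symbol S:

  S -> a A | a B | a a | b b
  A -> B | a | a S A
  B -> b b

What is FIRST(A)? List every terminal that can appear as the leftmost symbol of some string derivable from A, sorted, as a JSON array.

FIRST iteration:
iter 1:
  A via A→a: +{a}
  B via B→b b: +{b}
  S via S→a A: +{a}
  S via S→b b: +{b}
  FIRST[S]={a,b}  FIRST[A]={a}  FIRST[B]={b}
iter 2:
  A via A→B: +{b}
  FIRST[S]={a,b}  FIRST[A]={a,b}  FIRST[B]={b}
iter 3: (no change)
  FIRST[S]={a,b}  FIRST[A]={a,b}  FIRST[B]={b}

FIRST(A) = ["a", "b"]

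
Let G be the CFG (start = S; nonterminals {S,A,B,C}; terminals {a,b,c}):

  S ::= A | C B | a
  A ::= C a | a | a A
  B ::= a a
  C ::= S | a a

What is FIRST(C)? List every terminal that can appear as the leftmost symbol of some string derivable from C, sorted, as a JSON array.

Compute FIRST by fixpoint:
[1]
  A via A→a: +{a}
  B via B→a a: +{a}
  C via C→a a: +{a}
  S via S→A: +{a}
  FIRST[S]={a}  FIRST[A]={a}  FIRST[B]={a}  FIRST[C]={a}
[2] (stable)
  FIRST[S]={a}  FIRST[A]={a}  FIRST[B]={a}  FIRST[C]={a}

FIRST(C) = ["a"]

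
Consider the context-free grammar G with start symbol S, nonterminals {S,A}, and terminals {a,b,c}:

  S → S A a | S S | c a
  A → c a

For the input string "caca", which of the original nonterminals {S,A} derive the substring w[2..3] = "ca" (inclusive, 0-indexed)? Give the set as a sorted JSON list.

Convert to CNF:
  S -> S S | S X2 | T0 T1
  A -> T0 T1
  T0 -> c
  T1 -> a
  X2 -> A T1

CYK table (by increasing span), restricted to cells inside w[2..3]:
  T[2,2] 'c' = {T0}  orig:{}
  T[3,3] 'a' = {T1}  orig:{}
  T[2,3] 'ca' = {A,S}

Original NTs in T[2,3] deriving "ca": ["A", "S"]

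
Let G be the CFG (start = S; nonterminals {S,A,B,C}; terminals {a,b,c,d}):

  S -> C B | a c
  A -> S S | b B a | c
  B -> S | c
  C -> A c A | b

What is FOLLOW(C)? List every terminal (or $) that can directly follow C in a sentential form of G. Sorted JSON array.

FIRST sets, iterate to fixpoint:
[1]
  A via A→b B a: +{b}
  A via A→c: +{c}
  B via B→c: +{c}
  C via C→A c A: +{b,c}
  S via S→C B: +{b,c}
  S via S→a c: +{a}
  S: {a,b,c}  A: {b,c}  B: {c}  C: {b,c}
[2]
  A via A→S S: +{a}
  B via B→S: +{a,b}
  C via C→A c A: +{a}
  S: {a,b,c}  A: {a,b,c}  B: {a,b,c}  C: {a,b,c}
[3] (stable)
  S: {a,b,c}  A: {a,b,c}  B: {a,b,c}  C: {a,b,c}

FOLLOW sets:
initialize: $ ∈ FOLLOW(S)
iter 1:
  A→S S: FOLLOW(S) ⊇ FIRST(S) = {a,b,c}; new: +{a,b,c}
  A→b B a: FOLLOW(B) ⊇ FIRST(a) = {a}; new: +{a}
  C→A c A: FOLLOW(A) ⊇ FIRST(c) = {c}; new: +{c}
  S→C B: FOLLOW(C) ⊇ FIRST(B) = {a,b,c}; new: +{a,b,c}
  S→C B: FOLLOW(B) ⊇ FOLLOW(S) ⊇ {$,a,b,c}; new: +{$,b,c}
  S: {$,a,b,c}  A: {c}  B: {$,a,b,c}  C: {a,b,c}
iter 2:
  C→A c A: FOLLOW(A) ⊇ FOLLOW(C) ⊇ {a,b,c}; new: +{a,b}
  S: {$,a,b,c}  A: {a,b,c}  B: {$,a,b,c}  C: {a,b,c}
iter 3: (no change)
  S: {$,a,b,c}  A: {a,b,c}  B: {$,a,b,c}  C: {a,b,c}

FOLLOW(C) = ["a", "b", "c"]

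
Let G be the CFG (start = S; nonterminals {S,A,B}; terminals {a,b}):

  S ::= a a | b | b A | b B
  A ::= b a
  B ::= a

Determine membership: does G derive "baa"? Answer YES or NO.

CNF form of G:
  S -> T0 A | T0 B | T1 T1 | b
  A -> T0 T1
  B -> a
  T0 -> b
  T1 -> a

Fill CYK table bottom-up:
  cell(0,0) b: {S,T0}  orig:{S}
  cell(1,1) a: {B,T1}  orig:{B}
  cell(2,2) a: {B,T1}  orig:{B}
  cell(0,1) ba: {A,S}
  cell(1,2) aa: {S}
  cell(0,2) baa: ∅

S ∉ T[0,2] ⇒ NO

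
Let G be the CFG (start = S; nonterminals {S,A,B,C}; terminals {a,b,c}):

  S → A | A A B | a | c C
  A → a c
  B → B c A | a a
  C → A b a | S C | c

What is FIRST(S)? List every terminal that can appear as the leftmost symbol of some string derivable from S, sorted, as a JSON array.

Compute FIRST by fixpoint:
round 1:
  A via A→a c: +{a}
  B via B→a a: +{a}
  C via C→A b a: +{a}
  C via C→c: +{c}
  S via S→A: +{a}
  S via S→c C: +{c}
  FIRST(S)={a,c}  FIRST(A)={a}  FIRST(B)={a}  FIRST(C)={a,c}
round 2: done
  FIRST(S)={a,c}  FIRST(A)={a}  FIRST(B)={a}  FIRST(C)={a,c}

FIRST(S) = ["a", "c"]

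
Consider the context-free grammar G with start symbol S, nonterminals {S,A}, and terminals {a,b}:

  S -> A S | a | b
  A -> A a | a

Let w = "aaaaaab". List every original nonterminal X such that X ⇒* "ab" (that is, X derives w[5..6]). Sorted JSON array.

CNF form of G:
  S -> A S | a | b
  A -> A T0 | a
  T0 -> a

CYK fill — only the sub-triangle for w[5..6]:
  T[5,5] 'a' = {A,S,T0}  orig:{A,S}
  T[6,6] 'b' = {S}
  T[5,6] 'ab' = {S}

Original NTs in T[5,6] deriving "ab": ["S"]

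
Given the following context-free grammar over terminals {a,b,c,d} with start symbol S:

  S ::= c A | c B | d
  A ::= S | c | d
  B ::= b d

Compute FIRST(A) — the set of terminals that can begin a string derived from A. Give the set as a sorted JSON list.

FIRST sets, iterate to fixpoint:
[1]
  A via A→c: +{c}
  A via A→d: +{d}
  B via B→b d: +{b}
  S via S→c A: +{c}
  S via S→d: +{d}
  S: {c,d}  A: {c,d}  B: {b}
[2] (stable)
  S: {c,d}  A: {c,d}  B: {b}

FIRST(A) = ["c", "d"]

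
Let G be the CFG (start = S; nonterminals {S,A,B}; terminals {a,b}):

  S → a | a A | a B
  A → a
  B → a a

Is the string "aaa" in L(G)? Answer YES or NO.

Convert to CNF:
  S -> T0 A | T0 B | a
  A -> a
  B -> T0 T0
  T0 -> a

CYK fill:
  [0..0]={A,S,T0}  "a"  orig:{A,S}
  [1..1]={A,S,T0}  "a"  orig:{A,S}
  [2..2]={A,S,T0}  "a"  orig:{A,S}
  [0..1]={B,S}  "aa"
  [1..2]={B,S}  "aa"
  [0..2]={S}  "aaa"

S ∈ T[0,2] ⇒ YES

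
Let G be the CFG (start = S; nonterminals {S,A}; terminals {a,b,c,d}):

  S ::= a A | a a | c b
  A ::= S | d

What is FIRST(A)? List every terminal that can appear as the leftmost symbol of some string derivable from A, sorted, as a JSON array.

FIRST sets, iterate to fixpoint:
pass 1:
  A via A→d: +{d}
  S via S→a A: +{a}
  S via S→c b: +{c}
  FIRST[S]={a,c}  FIRST[A]={d}
pass 2:
  A via A→S: +{a,c}
  FIRST[S]={a,c}  FIRST[A]={a,c,d}
pass 3: (stable)
  FIRST[S]={a,c}  FIRST[A]={a,c,d}

FIRST(A) = ["a", "c", "d"]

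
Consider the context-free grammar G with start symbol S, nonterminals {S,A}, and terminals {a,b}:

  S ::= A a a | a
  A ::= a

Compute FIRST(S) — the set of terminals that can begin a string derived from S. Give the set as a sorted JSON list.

FIRST iteration:
pass 1:
  A via A→a: +{a}
  S via S→A a a: +{a}
  S: {a}  A: {a}
pass 2: — fixpoint
  S: {a}  A: {a}

FIRST(S) = ["a"]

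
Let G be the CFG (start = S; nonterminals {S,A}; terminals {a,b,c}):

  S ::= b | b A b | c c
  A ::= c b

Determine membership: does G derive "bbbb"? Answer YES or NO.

Convert to CNF:
  S -> T0 T0 | T1 X2 | b
  A -> T0 T1
  T0 -> c
  T1 -> b
  X2 -> A T1

Fill CYK table bottom-up:
  [0..0]={S,T1}  "b"  orig:{S}
  [1..1]={S,T1}  "b"  orig:{S}
  [2..2]={S,T1}  "b"  orig:{S}
  [3..3]={S,T1}  "b"  orig:{S}
  [0..1]=∅  "bb"
  [1..2]=∅  "bb"
  [2..3]=∅  "bb"
  [0..2]=∅  "bbb"
  [1..3]=∅  "bbb"
  [0..3]=∅  "bbbb"

S ∉ T[0,3] ⇒ NO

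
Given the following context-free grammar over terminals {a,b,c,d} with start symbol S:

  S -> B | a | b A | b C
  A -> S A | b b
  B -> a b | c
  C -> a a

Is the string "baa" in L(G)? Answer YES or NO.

CNF form of G:
  S -> T0 A | T0 C | T1 T0 | a | c
  A -> S A | T0 T0
  B -> T1 T0 | c
  C -> T1 T1
  T0 -> b
  T1 -> a

CYK table (by increasing span):
  T[0,0] 'b' = {T0}  orig:{}
  T[1,1] 'a' = {S,T1}  orig:{S}
  T[2,2] 'a' = {S,T1}  orig:{S}
  T[0,1] 'ba' = ∅
  T[1,2] 'aa' = {C}
  T[0,2] 'baa' = {S}

S ∈ T[0,2] ⇒ YES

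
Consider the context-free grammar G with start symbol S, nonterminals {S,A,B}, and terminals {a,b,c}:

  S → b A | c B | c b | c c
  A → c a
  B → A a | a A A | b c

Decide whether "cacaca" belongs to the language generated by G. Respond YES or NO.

CNF form of G:
  S -> T0 B | T0 T0 | T0 T2 | T2 A
  A -> T0 T1
  B -> A T1 | T1 X3 | T2 T0
  T0 -> c
  T1 -> a
  T2 -> b
  X3 -> A A

CYK table (by increasing span):
  cell(0,0) c: {T0}  orig:{}
  cell(1,1) a: {T1}  orig:{}
  cell(2,2) c: {T0}  orig:{}
  cell(3,3) a: {T1}  orig:{}
  cell(4,4) c: {T0}  orig:{}
  cell(5,5) a: {T1}  orig:{}
  cell(0,1) ca: {A}
  cell(1,2) ac: ∅
  cell(2,3) ca: {A}
  cell(3,4) ac: ∅
  cell(4,5) ca: {A}
  cell(0,2) cac: ∅
  cell(1,3) aca: ∅
  cell(2,4) cac: ∅
  cell(3,5) aca: ∅
  cell(0,3) caca: {X3}  orig:{}
  cell(1,4) acac: ∅
  cell(2,5) caca: {X3}  orig:{}
  cell(0,4) cacac: ∅
  cell(1,5) acaca: {B}
  cell(0,5) cacaca: {S}

S ∈ T[0,5] ⇒ YES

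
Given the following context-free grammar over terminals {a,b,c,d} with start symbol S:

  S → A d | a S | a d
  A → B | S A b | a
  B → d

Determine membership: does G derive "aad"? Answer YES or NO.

CNF form of G:
  S -> A T1 | T2 S | T2 T1
  A -> S X3 | a | d
  B -> d
  T0 -> b
  T1 -> d
  T2 -> a
  X3 -> A T0

CYK table (by increasing span):
  [0..0]={A,T2}  "a"  orig:{A}
  [1..1]={A,T2}  "a"  orig:{A}
  [2..2]={A,B,T1}  "d"  orig:{A,B}
  [0..1]=∅  "aa"
  [1..2]={S}  "ad"
  [0..2]={S}  "aad"

S ∈ T[0,2] ⇒ YES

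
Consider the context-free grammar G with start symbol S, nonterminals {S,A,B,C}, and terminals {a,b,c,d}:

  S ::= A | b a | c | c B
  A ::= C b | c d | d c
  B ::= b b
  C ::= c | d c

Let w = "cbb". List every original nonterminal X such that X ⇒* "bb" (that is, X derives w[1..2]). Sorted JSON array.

Convert to CNF:
  S -> C T0 | T0 T3 | T1 B | T1 T2 | T2 T1 | c
  A -> C T0 | T1 T2 | T2 T1
  B -> T0 T0
  C -> T2 T1 | c
  T0 -> b
  T1 -> c
  T2 -> d
  T3 -> a

CYK fill, restricted to cells inside w[1..2]:
  cell(1,1) b: {T0}  orig:{}
  cell(2,2) b: {T0}  orig:{}
  cell(1,2) bb: {B}

Original NTs in T[1,2] deriving "bb": ["B"]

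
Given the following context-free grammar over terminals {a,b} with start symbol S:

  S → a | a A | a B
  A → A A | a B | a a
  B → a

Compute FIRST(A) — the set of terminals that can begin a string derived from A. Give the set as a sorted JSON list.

FIRST sets, iterate to fixpoint:
round 1:
  A via A→a B: +{a}
  B via B→a: +{a}
  S via S→a: +{a}
  FIRST(S)={a}  FIRST(A)={a}  FIRST(B)={a}
round 2: (no change)
  FIRST(S)={a}  FIRST(A)={a}  FIRST(B)={a}

FIRST(A) = ["a"]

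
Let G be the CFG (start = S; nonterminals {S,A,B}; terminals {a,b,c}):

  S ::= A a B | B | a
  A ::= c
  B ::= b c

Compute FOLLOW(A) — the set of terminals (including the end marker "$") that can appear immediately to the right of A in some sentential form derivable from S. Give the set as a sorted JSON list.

FIRST sets, iterate to fixpoint:
iter 1:
  A via A→c: +{c}
  B via B→b c: +{b}
  S via S→A a B: +{c}
  S via S→B: +{b}
  S via S→a: +{a}
  FIRST[S]={a,b,c}  FIRST[A]={c}  FIRST[B]={b}
iter 2: (no change)
  FIRST[S]={a,b,c}  FIRST[A]={c}  FIRST[B]={b}

FOLLOW sets:
seed FOLLOW(S) with $
[1]
  S→A a B: FOLLOW(A) ⊇ FIRST(a) = {a}; new: +{a}
  S→A a B: FOLLOW(B) ⊇ FOLLOW(S) ⊇ {$}; new: +{$}
  FOLLOW(S)={$}  FOLLOW(A)={a}  FOLLOW(B)={$}
[2] — fixpoint
  FOLLOW(S)={$}  FOLLOW(A)={a}  FOLLOW(B)={$}

FOLLOW(A) = ["a"]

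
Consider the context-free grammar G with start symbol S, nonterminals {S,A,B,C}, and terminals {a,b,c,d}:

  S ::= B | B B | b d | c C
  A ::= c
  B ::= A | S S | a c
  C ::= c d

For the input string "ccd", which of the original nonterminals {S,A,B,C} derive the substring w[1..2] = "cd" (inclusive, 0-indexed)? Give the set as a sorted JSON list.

Convert to CNF:
  S -> B B | S S | T0 T1 | T1 C | T3 T2 | c
  A -> c
  B -> S S | T0 T1 | c
  C -> T1 T2
  T0 -> a
  T1 -> c
  T2 -> d
  T3 -> b

Fill CYK table bottom-up — only the sub-triangle for w[1..2]:
  [1..1]={A,B,S,T1}  "c"  orig:{A,B,S}
  [2..2]={T2}  "d"  orig:{}
  [1..2]={C}  "cd"

Original NTs in T[1,2] deriving "cd": ["C"]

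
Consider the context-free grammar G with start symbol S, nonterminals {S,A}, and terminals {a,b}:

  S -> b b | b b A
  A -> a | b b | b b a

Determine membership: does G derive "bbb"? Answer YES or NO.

Convert to CNF:
  S -> T0 T0 | T0 X3
  A -> T0 T0 | T0 X2 | a
  T0 -> b
  T1 -> a
  X2 -> T0 T1
  X3 -> T0 A

Fill CYK table bottom-up:
  cell(0,0) b: {T0}  orig:{}
  cell(1,1) b: {T0}  orig:{}
  cell(2,2) b: {T0}  orig:{}
  cell(0,1) bb: {A,S}
  cell(1,2) bb: {A,S}
  cell(0,2) bbb: {X3}  orig:{}

S ∉ T[0,2] ⇒ NO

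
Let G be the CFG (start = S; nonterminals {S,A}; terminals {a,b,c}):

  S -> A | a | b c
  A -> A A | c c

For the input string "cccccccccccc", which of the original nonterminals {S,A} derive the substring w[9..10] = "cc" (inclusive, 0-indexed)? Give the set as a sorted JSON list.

CNF form of G:
  S -> A A | T0 T0 | T1 T0 | a
  A -> A A | T0 T0
  T0 -> c
  T1 -> b

Fill CYK table bottom-up (cells [i..j] with 9 ≤ i ≤ j ≤ 10 only):
  T[9,9] 'c' = {T0}  orig:{}
  T[10,10] 'c' = {T0}  orig:{}
  T[9,10] 'cc' = {A,S}

Original NTs in T[9,10] deriving "cc": ["A", "S"]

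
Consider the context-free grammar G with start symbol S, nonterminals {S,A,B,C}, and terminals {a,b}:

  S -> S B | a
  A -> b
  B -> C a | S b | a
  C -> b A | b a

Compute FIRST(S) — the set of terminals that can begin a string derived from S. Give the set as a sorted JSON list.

FIRST iteration:
round 1:
  A via A→b: +{b}
  B via B→a: +{a}
  C via C→b A: +{b}
  S via S→a: +{a}
  FIRST[S]={a}  FIRST[A]={b}  FIRST[B]={a}  FIRST[C]={b}
round 2:
  B via B→C a: +{b}
  FIRST[S]={a}  FIRST[A]={b}  FIRST[B]={a,b}  FIRST[C]={b}
round 3: — fixpoint
  FIRST[S]={a}  FIRST[A]={b}  FIRST[B]={a,b}  FIRST[C]={b}

FIRST(S) = ["a"]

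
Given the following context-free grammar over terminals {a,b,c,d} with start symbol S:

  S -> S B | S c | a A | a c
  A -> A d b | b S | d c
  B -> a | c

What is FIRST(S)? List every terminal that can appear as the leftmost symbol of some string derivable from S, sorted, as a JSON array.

Compute FIRST by fixpoint:
iter 1:
  A via A→b S: +{b}
  A via A→d c: +{d}
  B via B→a: +{a}
  B via B→c: +{c}
  S via S→a A: +{a}
  S: {a}  A: {b,d}  B: {a,c}
iter 2: (stable)
  S: {a}  A: {b,d}  B: {a,c}

FIRST(S) = ["a"]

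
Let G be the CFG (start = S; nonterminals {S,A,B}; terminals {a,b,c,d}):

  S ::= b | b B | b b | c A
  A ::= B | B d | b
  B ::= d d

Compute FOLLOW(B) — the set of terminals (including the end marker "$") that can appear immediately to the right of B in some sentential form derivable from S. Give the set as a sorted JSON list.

FIRST iteration:
[1]
  A via A→b: +{b}
  B via B→d d: +{d}
  S via S→b: +{b}
  S via S→c A: +{c}
  FIRST[S]={b,c}  FIRST[A]={b}  FIRST[B]={d}
[2]
  A via A→B: +{d}
  FIRST[S]={b,c}  FIRST[A]={b,d}  FIRST[B]={d}
[3] — fixpoint
  FIRST[S]={b,c}  FIRST[A]={b,d}  FIRST[B]={d}

Compute FOLLOW by fixpoint:
FOLLOW(S) := {$}
iter 1:
  A→B d: FOLLOW(B) ⊇ FIRST(d) = {d}; new: +{d}
  S→b B: FOLLOW(B) ⊇ FOLLOW(S) ⊇ {$}; new: +{$}
  S→c A: FOLLOW(A) ⊇ FOLLOW(S) ⊇ {$}; new: +{$}
  FOLLOW(S)={$}  FOLLOW(A)={$}  FOLLOW(B)={$,d}
iter 2: done
  FOLLOW(S)={$}  FOLLOW(A)={$}  FOLLOW(B)={$,d}

FOLLOW(B) = ["$", "d"]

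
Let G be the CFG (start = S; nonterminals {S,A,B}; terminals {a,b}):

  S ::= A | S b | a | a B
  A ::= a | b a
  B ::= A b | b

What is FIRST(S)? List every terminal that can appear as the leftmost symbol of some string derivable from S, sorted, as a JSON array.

Compute FIRST by fixpoint:
[1]
  A via A→a: +{a}
  A via A→b a: +{b}
  B via B→A b: +{a,b}
  S via S→A: +{a,b}
  FIRST(S)={a,b}  FIRST(A)={a,b}  FIRST(B)={a,b}
[2] (stable)
  FIRST(S)={a,b}  FIRST(A)={a,b}  FIRST(B)={a,b}

FIRST(S) = ["a", "b"]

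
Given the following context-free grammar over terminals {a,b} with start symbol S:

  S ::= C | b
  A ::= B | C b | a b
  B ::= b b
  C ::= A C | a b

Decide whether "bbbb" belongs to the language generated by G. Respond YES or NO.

Convert to CNF:
  S -> A C | T1 T0 | b
  A -> C T0 | T0 T0 | T1 T0
  B -> T0 T0
  C -> A C | T1 T0
  T0 -> b
  T1 -> a

CYK fill:
  [0..0]={S,T0}  "b"  orig:{S}
  [1..1]={S,T0}  "b"  orig:{S}
  [2..2]={S,T0}  "b"  orig:{S}
  [3..3]={S,T0}  "b"  orig:{S}
  [0..1]={A,B}  "bb"
  [1..2]={A,B}  "bb"
  [2..3]={A,B}  "bb"
  [0..2]=∅  "bbb"
  [1..3]=∅  "bbb"
  [0..3]=∅  "bbbb"

S ∉ T[0,3] ⇒ NO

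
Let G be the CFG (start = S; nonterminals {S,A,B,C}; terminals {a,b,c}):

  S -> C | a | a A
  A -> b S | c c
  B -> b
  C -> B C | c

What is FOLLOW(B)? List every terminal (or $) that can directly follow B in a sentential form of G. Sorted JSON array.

Compute FIRST by fixpoint:
pass 1:
  A via A→b S: +{b}
  A via A→c c: +{c}
  B via B→b: +{b}
  C via C→B C: +{b}
  C via C→c: +{c}
  S via S→C: +{b,c}
  S via S→a: +{a}
  S: {a,b,c}  A: {b,c}  B: {b}  C: {b,c}
pass 2: (stable)
  S: {a,b,c}  A: {b,c}  B: {b}  C: {b,c}

FOLLOW iteration:
seed FOLLOW(S) with $
round 1:
  C→B C: FOLLOW(B) ⊇ FIRST(C) = {b,c}; new: +{b,c}
  S→C: FOLLOW(C) ⊇ FOLLOW(S) ⊇ {$}; new: +{$}
  S→a A: FOLLOW(A) ⊇ FOLLOW(S) ⊇ {$}; new: +{$}
  FOLLOW(S)={$}  FOLLOW(A)={$}  FOLLOW(B)={b,c}  FOLLOW(C)={$}
round 2: (no change)
  FOLLOW(S)={$}  FOLLOW(A)={$}  FOLLOW(B)={b,c}  FOLLOW(C)={$}

FOLLOW(B) = ["b", "c"]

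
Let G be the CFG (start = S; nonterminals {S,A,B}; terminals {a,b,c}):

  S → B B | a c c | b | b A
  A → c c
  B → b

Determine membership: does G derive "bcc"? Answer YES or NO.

CNF form of G:
  S -> B B | T1 X3 | T2 A | b
  A -> T0 T0
  B -> b
  T0 -> c
  T1 -> a
  T2 -> b
  X3 -> T0 T0

CYK fill:
  T[0,0] 'b' = {B,S,T2}  orig:{B,S}
  T[1,1] 'c' = {T0}  orig:{}
  T[2,2] 'c' = {T0}  orig:{}
  T[0,1] 'bc' = ∅
  T[1,2] 'cc' = {A,X3}  orig:{A}
  T[0,2] 'bcc' = {S}

S ∈ T[0,2] ⇒ YES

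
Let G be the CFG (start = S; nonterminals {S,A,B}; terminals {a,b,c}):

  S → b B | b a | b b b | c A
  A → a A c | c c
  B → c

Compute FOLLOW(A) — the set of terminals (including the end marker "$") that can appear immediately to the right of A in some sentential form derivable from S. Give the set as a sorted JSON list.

FIRST sets, iterate to fixpoint:
round 1:
  A via A→a A c: +{a}
  A via A→c c: +{c}
  B via B→c: +{c}
  S via S→b B: +{b}
  S via S→c A: +{c}
  FIRST[S]={b,c}  FIRST[A]={a,c}  FIRST[B]={c}
round 2: (stable)
  FIRST[S]={b,c}  FIRST[A]={a,c}  FIRST[B]={c}

Compute FOLLOW by fixpoint:
initialize: $ ∈ FOLLOW(S)
pass 1:
  A→a A c: FOLLOW(A) ⊇ FIRST(c) = {c}; new: +{c}
  S→b B: FOLLOW(B) ⊇ FOLLOW(S) ⊇ {$}; new: +{$}
  S→c A: FOLLOW(A) ⊇ FOLLOW(S) ⊇ {$}; new: +{$}
  FOLLOW(S)={$}  FOLLOW(A)={$,c}  FOLLOW(B)={$}
pass 2: (stable)
  FOLLOW(S)={$}  FOLLOW(A)={$,c}  FOLLOW(B)={$}

FOLLOW(A) = ["$", "c"]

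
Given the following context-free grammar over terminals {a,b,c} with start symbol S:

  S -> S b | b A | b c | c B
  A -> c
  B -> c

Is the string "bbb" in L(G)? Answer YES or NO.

Convert to CNF:
  S -> S T0 | T0 A | T0 T1 | T1 B
  A -> c
  B -> c
  T0 -> b
  T1 -> c

CYK fill:
  [0..0]={T0}  "b"  orig:{}
  [1..1]={T0}  "b"  orig:{}
  [2..2]={T0}  "b"  orig:{}
  [0..1]=∅  "bb"
  [1..2]=∅  "bb"
  [0..2]=∅  "bbb"

S ∉ T[0,2] ⇒ NO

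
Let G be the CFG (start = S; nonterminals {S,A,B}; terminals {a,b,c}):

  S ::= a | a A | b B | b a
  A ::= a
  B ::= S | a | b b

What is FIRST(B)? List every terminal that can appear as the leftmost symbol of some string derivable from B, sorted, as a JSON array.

Compute FIRST by fixpoint:
round 1:
  A via A→a: +{a}
  B via B→a: +{a}
  B via B→b b: +{b}
  S via S→a: +{a}
  S via S→b B: +{b}
  FIRST[S]={a,b}  FIRST[A]={a}  FIRST[B]={a,b}
round 2: (no change)
  FIRST[S]={a,b}  FIRST[A]={a}  FIRST[B]={a,b}

FIRST(B) = ["a", "b"]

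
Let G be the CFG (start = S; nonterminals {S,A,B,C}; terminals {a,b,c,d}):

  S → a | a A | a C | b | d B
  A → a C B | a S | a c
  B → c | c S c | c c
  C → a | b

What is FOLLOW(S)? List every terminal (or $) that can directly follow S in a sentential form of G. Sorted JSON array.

Compute FIRST by fixpoint:
round 1:
  A via A→a C B: +{a}
  B via B→c: +{c}
  C via C→a: +{a}
  C via C→b: +{b}
  S via S→a: +{a}
  S via S→b: +{b}
  S via S→d B: +{d}
  FIRST(S)={a,b,d}  FIRST(A)={a}  FIRST(B)={c}  FIRST(C)={a,b}
round 2: done
  FIRST(S)={a,b,d}  FIRST(A)={a}  FIRST(B)={c}  FIRST(C)={a,b}

Compute FOLLOW by fixpoint:
initialize: $ ∈ FOLLOW(S)
pass 1:
  A→a C B: FOLLOW(C) ⊇ FIRST(B) = {c}; new: +{c}
  B→c S c: FOLLOW(S) ⊇ FIRST(c) = {c}; new: +{c}
  S→a A: FOLLOW(A) ⊇ FOLLOW(S) ⊇ {$,c}; new: +{$,c}
  S→a C: FOLLOW(C) ⊇ FOLLOW(S) ⊇ {$,c}; new: +{$}
  S→d B: FOLLOW(B) ⊇ FOLLOW(S) ⊇ {$,c}; new: +{$,c}
  FOLLOW[S]={$,c}  FOLLOW[A]={$,c}  FOLLOW[B]={$,c}  FOLLOW[C]={$,c}
pass 2: (stable)
  FOLLOW[S]={$,c}  FOLLOW[A]={$,c}  FOLLOW[B]={$,c}  FOLLOW[C]={$,c}

FOLLOW(S) = ["$", "c"]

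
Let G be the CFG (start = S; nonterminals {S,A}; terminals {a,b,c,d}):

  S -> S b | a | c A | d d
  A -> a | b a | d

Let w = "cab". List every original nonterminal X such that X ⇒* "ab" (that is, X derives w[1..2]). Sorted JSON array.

CNF form of G:
  S -> S T0 | T2 A | T3 T3 | a
  A -> T0 T1 | a | d
  T0 -> b
  T1 -> a
  T2 -> c
  T3 -> d

CYK table (by increasing span) — only the sub-triangle for w[1..2]:
  T[1,1] 'a' = {A,S,T1}  orig:{A,S}
  T[2,2] 'b' = {T0}  orig:{}
  T[1,2] 'ab' = {S}

Original NTs in T[1,2] deriving "ab": ["S"]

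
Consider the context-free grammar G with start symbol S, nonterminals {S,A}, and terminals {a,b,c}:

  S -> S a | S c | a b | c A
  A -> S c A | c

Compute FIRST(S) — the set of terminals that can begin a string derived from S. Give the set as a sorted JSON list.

FIRST sets, iterate to fixpoint:
iter 1:
  A via A→c: +{c}
  S via S→a b: +{a}
  S via S→c A: +{c}
  FIRST[S]={a,c}  FIRST[A]={c}
iter 2:
  A via A→S c A: +{a}
  FIRST[S]={a,c}  FIRST[A]={a,c}
iter 3: (stable)
  FIRST[S]={a,c}  FIRST[A]={a,c}

FIRST(S) = ["a", "c"]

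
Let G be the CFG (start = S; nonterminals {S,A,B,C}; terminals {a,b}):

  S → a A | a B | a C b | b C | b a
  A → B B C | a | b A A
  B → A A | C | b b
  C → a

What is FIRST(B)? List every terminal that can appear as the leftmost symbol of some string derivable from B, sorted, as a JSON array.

Compute FIRST by fixpoint:
pass 1:
  A via A→a: +{a}
  A via A→b A A: +{b}
  B via B→A A: +{a,b}
  C via C→a: +{a}
  S via S→a A: +{a}
  S via S→b C: +{b}
  FIRST[S]={a,b}  FIRST[A]={a,b}  FIRST[B]={a,b}  FIRST[C]={a}
pass 2: — fixpoint
  FIRST[S]={a,b}  FIRST[A]={a,b}  FIRST[B]={a,b}  FIRST[C]={a}

FIRST(B) = ["a", "b"]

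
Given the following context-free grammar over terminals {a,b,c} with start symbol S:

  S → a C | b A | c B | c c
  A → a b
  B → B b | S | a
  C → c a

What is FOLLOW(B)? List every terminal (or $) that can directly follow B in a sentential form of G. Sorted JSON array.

FIRST sets, iterate to fixpoint:
pass 1:
  A via A→a b: +{a}
  B via B→a: +{a}
  C via C→c a: +{c}
  S via S→a C: +{a}
  S via S→b A: +{b}
  S via S→c B: +{c}
  FIRST[S]={a,b,c}  FIRST[A]={a}  FIRST[B]={a}  FIRST[C]={c}
pass 2:
  B via B→S: +{b,c}
  FIRST[S]={a,b,c}  FIRST[A]={a}  FIRST[B]={a,b,c}  FIRST[C]={c}
pass 3: (stable)
  FIRST[S]={a,b,c}  FIRST[A]={a}  FIRST[B]={a,b,c}  FIRST[C]={c}

Compute FOLLOW by fixpoint:
seed FOLLOW(S) with $
[1]
  B→B b: FOLLOW(B) ⊇ FIRST(b) = {b}; new: +{b}
  B→S: FOLLOW(S) ⊇ FOLLOW(B) ⊇ {b}; new: +{b}
  S→a C: FOLLOW(C) ⊇ FOLLOW(S) ⊇ {$,b}; new: +{$,b}
  S→b A: FOLLOW(A) ⊇ FOLLOW(S) ⊇ {$,b}; new: +{$,b}
  S→c B: FOLLOW(B) ⊇ FOLLOW(S) ⊇ {$,b}; new: +{$}
  FOLLOW(S)={$,b}  FOLLOW(A)={$,b}  FOLLOW(B)={$,b}  FOLLOW(C)={$,b}
[2] — fixpoint
  FOLLOW(S)={$,b}  FOLLOW(A)={$,b}  FOLLOW(B)={$,b}  FOLLOW(C)={$,b}

FOLLOW(B) = ["$", "b"]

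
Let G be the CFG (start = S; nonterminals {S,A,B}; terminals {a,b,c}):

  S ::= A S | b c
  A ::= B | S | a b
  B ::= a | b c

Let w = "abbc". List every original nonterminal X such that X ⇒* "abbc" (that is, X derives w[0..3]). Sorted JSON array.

Convert to CNF:
  S -> A S | T1 T2
  A -> A S | T0 T1 | T1 T2 | a
  B -> T1 T2 | a
  T0 -> a
  T1 -> b
  T2 -> c

CYK table (by increasing span), restricted to cells inside w[0..3]:
  T[0,0] 'a' = {A,B,T0}  orig:{A,B}
  T[1,1] 'b' = {T1}  orig:{}
  T[2,2] 'b' = {T1}  orig:{}
  T[3,3] 'c' = {T2}  orig:{}
  T[0,1] 'ab' = {A}
  T[1,2] 'bb' = ∅
  T[2,3] 'bc' = {A,B,S}
  T[0,2] 'abb' = ∅
  T[1,3] 'bbc' = ∅
  T[0,3] 'abbc' = {A,S}

Original NTs in T[0,3] deriving "abbc": ["A", "S"]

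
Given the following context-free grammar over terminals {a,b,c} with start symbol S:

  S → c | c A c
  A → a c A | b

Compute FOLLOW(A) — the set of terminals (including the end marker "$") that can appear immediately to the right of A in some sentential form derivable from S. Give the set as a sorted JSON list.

FIRST iteration:
round 1:
  A via A→a c A: +{a}
  A via A→b: +{b}
  S via S→c: +{c}
  FIRST(S)={c}  FIRST(A)={a,b}
round 2: (no change)
  FIRST(S)={c}  FIRST(A)={a,b}

Compute FOLLOW by fixpoint:
seed FOLLOW(S) with $
[1]
  S→c A c: FOLLOW(A) ⊇ FIRST(c) = {c}; new: +{c}
  S: {$}  A: {c}
[2] (no change)
  S: {$}  A: {c}

FOLLOW(A) = ["c"]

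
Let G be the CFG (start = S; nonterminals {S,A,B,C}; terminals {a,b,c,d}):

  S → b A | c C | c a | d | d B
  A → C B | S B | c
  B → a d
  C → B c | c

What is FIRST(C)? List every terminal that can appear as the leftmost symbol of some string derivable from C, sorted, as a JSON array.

Compute FIRST by fixpoint:
round 1:
  A via A→c: +{c}
  B via B→a d: +{a}
  C via C→B c: +{a}
  C via C→c: +{c}
  S via S→b A: +{b}
  S via S→c C: +{c}
  S via S→d: +{d}
  S: {b,c,d}  A: {c}  B: {a}  C: {a,c}
round 2:
  A via A→C B: +{a}
  A via A→S B: +{b,d}
  S: {b,c,d}  A: {a,b,c,d}  B: {a}  C: {a,c}
round 3: done
  S: {b,c,d}  A: {a,b,c,d}  B: {a}  C: {a,c}

FIRST(C) = ["a", "c"]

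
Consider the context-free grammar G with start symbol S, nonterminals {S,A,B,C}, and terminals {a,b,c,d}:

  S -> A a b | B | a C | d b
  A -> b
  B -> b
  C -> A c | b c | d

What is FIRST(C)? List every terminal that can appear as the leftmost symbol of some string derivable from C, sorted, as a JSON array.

FIRST iteration:
round 1:
  A via A→b: +{b}
  B via B→b: +{b}
  C via C→A c: +{b}
  C via C→d: +{d}
  S via S→A a b: +{b}
  S via S→a C: +{a}
  S via S→d b: +{d}
  S: {a,b,d}  A: {b}  B: {b}  C: {b,d}
round 2: — fixpoint
  S: {a,b,d}  A: {b}  B: {b}  C: {b,d}

FIRST(C) = ["b", "d"]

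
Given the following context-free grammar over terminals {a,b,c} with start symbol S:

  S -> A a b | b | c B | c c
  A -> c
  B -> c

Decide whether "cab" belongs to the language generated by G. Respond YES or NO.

Convert to CNF:
  S -> A X3 | T2 B | T2 T2 | b
  A -> c
  B -> c
  T0 -> a
  T1 -> b
  T2 -> c
  X3 -> T0 T1

Fill CYK table bottom-up:
  T[0,0] 'c' = {A,B,T2}  orig:{A,B}
  T[1,1] 'a' = {T0}  orig:{}
  T[2,2] 'b' = {S,T1}  orig:{S}
  T[0,1] 'ca' = ∅
  T[1,2] 'ab' = {X3}  orig:{}
  T[0,2] 'cab' = {S}

S ∈ T[0,2] ⇒ YES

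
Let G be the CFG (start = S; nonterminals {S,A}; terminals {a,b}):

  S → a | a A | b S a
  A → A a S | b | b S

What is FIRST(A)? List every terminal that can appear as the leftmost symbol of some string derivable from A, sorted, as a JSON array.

FIRST iteration:
round 1:
  A via A→b: +{b}
  S via S→a: +{a}
  S via S→b S a: +{b}
  S: {a,b}  A: {b}
round 2: (no change)
  S: {a,b}  A: {b}

FIRST(A) = ["b"]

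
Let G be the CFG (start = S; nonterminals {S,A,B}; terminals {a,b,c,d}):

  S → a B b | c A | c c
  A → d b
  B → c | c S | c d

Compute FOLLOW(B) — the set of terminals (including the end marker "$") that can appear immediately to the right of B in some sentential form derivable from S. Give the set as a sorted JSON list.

FIRST iteration:
round 1:
  A via A→d b: +{d}
  B via B→c: +{c}
  S via S→a B b: +{a}
  S via S→c A: +{c}
  S: {a,c}  A: {d}  B: {c}
round 2: (stable)
  S: {a,c}  A: {d}  B: {c}

FOLLOW sets:
seed FOLLOW(S) with $
round 1:
  S→a B b: FOLLOW(B) ⊇ FIRST(b) = {b}; new: +{b}
  S→c A: FOLLOW(A) ⊇ FOLLOW(S) ⊇ {$}; new: +{$}
  S: {$}  A: {$}  B: {b}
round 2:
  B→c S: FOLLOW(S) ⊇ FOLLOW(B) ⊇ {b}; new: +{b}
  S→c A: FOLLOW(A) ⊇ FOLLOW(S) ⊇ {$,b}; new: +{b}
  S: {$,b}  A: {$,b}  B: {b}
round 3: — fixpoint
  S: {$,b}  A: {$,b}  B: {b}

FOLLOW(B) = ["b"]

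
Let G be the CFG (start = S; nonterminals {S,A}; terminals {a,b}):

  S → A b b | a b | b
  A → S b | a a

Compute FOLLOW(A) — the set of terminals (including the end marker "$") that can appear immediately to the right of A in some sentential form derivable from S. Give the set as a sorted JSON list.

FIRST iteration:
round 1:
  A via A→a a: +{a}
  S via S→A b b: +{a}
  S via S→b: +{b}
  S: {a,b}  A: {a}
round 2:
  A via A→S b: +{b}
  S: {a,b}  A: {a,b}
round 3: done
  S: {a,b}  A: {a,b}

Compute FOLLOW by fixpoint:
initialize: $ ∈ FOLLOW(S)
[1]
  A→S b: FOLLOW(S) ⊇ FIRST(b) = {b}; new: +{b}
  S→A b b: FOLLOW(A) ⊇ FIRST(b) = {b}; new: +{b}
  FOLLOW(S)={$,b}  FOLLOW(A)={b}
[2] — fixpoint
  FOLLOW(S)={$,b}  FOLLOW(A)={b}

FOLLOW(A) = ["b"]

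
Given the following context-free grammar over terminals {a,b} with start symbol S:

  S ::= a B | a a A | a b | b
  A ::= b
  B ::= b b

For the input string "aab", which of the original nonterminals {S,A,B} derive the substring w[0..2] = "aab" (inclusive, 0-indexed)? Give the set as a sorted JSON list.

Convert to CNF:
  S -> T1 B | T1 T0 | T1 X2 | b
  A -> b
  B -> T0 T0
  T0 -> b
  T1 -> a
  X2 -> T1 A

CYK table (by increasing span) — only the sub-triangle for w[0..2]:
  cell(0,0) a: {T1}  orig:{}
  cell(1,1) a: {T1}  orig:{}
  cell(2,2) b: {A,S,T0}  orig:{A,S}
  cell(0,1) aa: ∅
  cell(1,2) ab: {S,X2}  orig:{S}
  cell(0,2) aab: {S}

Original NTs in T[0,2] deriving "aab": ["S"]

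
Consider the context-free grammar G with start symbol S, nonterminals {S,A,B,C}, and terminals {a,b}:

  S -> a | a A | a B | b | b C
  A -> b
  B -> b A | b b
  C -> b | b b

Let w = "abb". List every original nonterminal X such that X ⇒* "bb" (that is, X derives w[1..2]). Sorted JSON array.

Convert to CNF:
  S -> T0 C | T1 A | T1 B | a | b
  A -> b
  B -> T0 A | T0 T0
  C -> T0 T0 | b
  T0 -> b
  T1 -> a

CYK fill — only the sub-triangle for w[1..2]:
  cell(1,1) b: {A,C,S,T0}  orig:{A,C,S}
  cell(2,2) b: {A,C,S,T0}  orig:{A,C,S}
  cell(1,2) bb: {B,C,S}

Original NTs in T[1,2] deriving "bb": ["B", "C", "S"]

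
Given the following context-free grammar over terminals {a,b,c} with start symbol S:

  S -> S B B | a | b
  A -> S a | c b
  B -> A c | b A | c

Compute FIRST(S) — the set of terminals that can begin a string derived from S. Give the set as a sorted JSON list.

Compute FIRST by fixpoint:
iter 1:
  A via A→c b: +{c}
  B via B→A c: +{c}
  B via B→b A: +{b}
  S via S→a: +{a}
  S via S→b: +{b}
  FIRST(S)={a,b}  FIRST(A)={c}  FIRST(B)={b,c}
iter 2:
  A via A→S a: +{a,b}
  B via B→A c: +{a}
  FIRST(S)={a,b}  FIRST(A)={a,b,c}  FIRST(B)={a,b,c}
iter 3: — fixpoint
  FIRST(S)={a,b}  FIRST(A)={a,b,c}  FIRST(B)={a,b,c}

FIRST(S) = ["a", "b"]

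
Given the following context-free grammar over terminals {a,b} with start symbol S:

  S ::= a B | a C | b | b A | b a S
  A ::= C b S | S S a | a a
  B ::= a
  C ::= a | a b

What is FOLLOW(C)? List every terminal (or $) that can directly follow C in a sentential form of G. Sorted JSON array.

FIRST sets, iterate to fixpoint:
pass 1:
  A via A→a a: +{a}
  B via B→a: +{a}
  C via C→a: +{a}
  S via S→a B: +{a}
  S via S→b: +{b}
  S: {a,b}  A: {a}  B: {a}  C: {a}
pass 2:
  A via A→S S a: +{b}
  S: {a,b}  A: {a,b}  B: {a}  C: {a}
pass 3: (no change)
  S: {a,b}  A: {a,b}  B: {a}  C: {a}

Compute FOLLOW by fixpoint:
seed FOLLOW(S) with $
round 1:
  A→C b S: FOLLOW(C) ⊇ FIRST(b) = {b}; new: +{b}
  A→S S a: FOLLOW(S) ⊇ FIRST(S) = {a,b}; new: +{a,b}
  S→a B: FOLLOW(B) ⊇ FOLLOW(S) ⊇ {$,a,b}; new: +{$,a,b}
  S→a C: FOLLOW(C) ⊇ FOLLOW(S) ⊇ {$,a,b}; new: +{$,a}
  S→b A: FOLLOW(A) ⊇ FOLLOW(S) ⊇ {$,a,b}; new: +{$,a,b}
  S: {$,a,b}  A: {$,a,b}  B: {$,a,b}  C: {$,a,b}
round 2: (stable)
  S: {$,a,b}  A: {$,a,b}  B: {$,a,b}  C: {$,a,b}

FOLLOW(C) = ["$", "a", "b"]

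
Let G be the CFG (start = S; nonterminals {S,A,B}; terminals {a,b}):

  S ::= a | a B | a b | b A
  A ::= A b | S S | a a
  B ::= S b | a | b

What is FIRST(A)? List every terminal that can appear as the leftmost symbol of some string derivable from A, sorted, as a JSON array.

Compute FIRST by fixpoint:
iter 1:
  A via A→a a: +{a}
  B via B→a: +{a}
  B via B→b: +{b}
  S via S→a: +{a}
  S via S→b A: +{b}
  FIRST[S]={a,b}  FIRST[A]={a}  FIRST[B]={a,b}
iter 2:
  A via A→S S: +{b}
  FIRST[S]={a,b}  FIRST[A]={a,b}  FIRST[B]={a,b}
iter 3: — fixpoint
  FIRST[S]={a,b}  FIRST[A]={a,b}  FIRST[B]={a,b}

FIRST(A) = ["a", "b"]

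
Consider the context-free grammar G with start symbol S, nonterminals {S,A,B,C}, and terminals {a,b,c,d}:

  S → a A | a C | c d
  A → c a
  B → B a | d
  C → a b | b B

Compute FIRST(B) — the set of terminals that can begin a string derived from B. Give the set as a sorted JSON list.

Compute FIRST by fixpoint:
round 1:
  A via A→c a: +{c}
  B via B→d: +{d}
  C via C→a b: +{a}
  C via C→b B: +{b}
  S via S→a A: +{a}
  S via S→c d: +{c}
  FIRST(S)={a,c}  FIRST(A)={c}  FIRST(B)={d}  FIRST(C)={a,b}
round 2: (stable)
  FIRST(S)={a,c}  FIRST(A)={c}  FIRST(B)={d}  FIRST(C)={a,b}

FIRST(B) = ["d"]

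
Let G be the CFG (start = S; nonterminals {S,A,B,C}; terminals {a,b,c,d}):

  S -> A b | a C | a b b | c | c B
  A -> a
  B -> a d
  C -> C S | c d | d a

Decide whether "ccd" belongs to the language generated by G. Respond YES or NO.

CNF form of G:
  S -> A T3 | T0 C | T0 X4 | T2 B | c
  A -> a
  B -> T0 T1
  C -> C S | T1 T0 | T2 T1
  T0 -> a
  T1 -> d
  T2 -> c
  T3 -> b
  X4 -> T3 T3

CYK fill:
  [0..0]={S,T2}  "c"  orig:{S}
  [1..1]={S,T2}  "c"  orig:{S}
  [2..2]={T1}  "d"  orig:{}
  [0..1]=∅  "cc"
  [1..2]={C}  "cd"
  [0..2]=∅  "ccd"

S ∉ T[0,2] ⇒ NO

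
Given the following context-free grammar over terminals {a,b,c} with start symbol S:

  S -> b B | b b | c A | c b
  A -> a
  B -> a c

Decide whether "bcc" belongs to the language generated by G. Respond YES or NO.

Convert to CNF:
  S -> T1 A | T1 T2 | T2 B | T2 T2
  A -> a
  B -> T0 T1
  T0 -> a
  T1 -> c
  T2 -> b

Fill CYK table bottom-up:
  [0..0]={T2}  "b"  orig:{}
  [1..1]={T1}  "c"  orig:{}
  [2..2]={T1}  "c"  orig:{}
  [0..1]=∅  "bc"
  [1..2]=∅  "cc"
  [0..2]=∅  "bcc"

S ∉ T[0,2] ⇒ NO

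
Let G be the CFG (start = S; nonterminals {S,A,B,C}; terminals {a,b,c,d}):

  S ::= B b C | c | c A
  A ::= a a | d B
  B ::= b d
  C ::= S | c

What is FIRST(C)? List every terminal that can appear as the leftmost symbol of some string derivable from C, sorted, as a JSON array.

FIRST sets, iterate to fixpoint:
[1]
  A via A→a a: +{a}
  A via A→d B: +{d}
  B via B→b d: +{b}
  C via C→c: +{c}
  S via S→B b C: +{b}
  S via S→c: +{c}
  FIRST[S]={b,c}  FIRST[A]={a,d}  FIRST[B]={b}  FIRST[C]={c}
[2]
  C via C→S: +{b}
  FIRST[S]={b,c}  FIRST[A]={a,d}  FIRST[B]={b}  FIRST[C]={b,c}
[3] (stable)
  FIRST[S]={b,c}  FIRST[A]={a,d}  FIRST[B]={b}  FIRST[C]={b,c}

FIRST(C) = ["b", "c"]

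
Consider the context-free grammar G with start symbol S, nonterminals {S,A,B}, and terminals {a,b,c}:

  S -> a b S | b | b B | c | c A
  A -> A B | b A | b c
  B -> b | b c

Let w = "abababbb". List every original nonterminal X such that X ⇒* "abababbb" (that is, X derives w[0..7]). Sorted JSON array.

Convert to CNF:
  S -> T0 B | T1 A | T2 X3 | b | c
  A -> A B | T0 A | T0 T1
  B -> T0 T1 | b
  T0 -> b
  T1 -> c
  T2 -> a
  X3 -> T0 S

Fill CYK table bottom-up (cells [i..j] with 0 ≤ i ≤ j ≤ 7 only):
  [0..0]={T2}  "a"  orig:{}
  [1..1]={B,S,T0}  "b"  orig:{B,S}
  [2..2]={T2}  "a"  orig:{}
  [3..3]={B,S,T0}  "b"  orig:{B,S}
  [4..4]={T2}  "a"  orig:{}
  [5..5]={B,S,T0}  "b"  orig:{B,S}
  [6..6]={B,S,T0}  "b"  orig:{B,S}
  [7..7]={B,S,T0}  "b"  orig:{B,S}
  [0..1]=∅  "ab"
  [1..2]=∅  "ba"
  [2..3]=∅  "ab"
  [3..4]=∅  "ba"
  [4..5]=∅  "ab"
  [5..6]={S,X3}  "bb"  orig:{S}
  [6..7]={S,X3}  "bb"  orig:{S}
  [0..2]=∅  "aba"
  [1..3]=∅  "bab"
  [2..4]=∅  "aba"
  [3..5]=∅  "bab"
  [4..6]={S}  "abb"
  [5..7]={X3}  "bbb"  orig:{}
  [0..3]=∅  "abab"
  [1..4]=∅  "baba"
  [2..5]=∅  "abab"
  [3..6]={X3}  "babb"  orig:{}
  [4..7]={S}  "abbb"
  [0..4]=∅  "ababa"
  [1..5]=∅  "babab"
  [2..6]={S}  "ababb"
  [3..7]={X3}  "babbb"  orig:{}
  [0..5]=∅  "ababab"
  [1..6]={X3}  "bababb"  orig:{}
  [2..7]={S}  "ababbb"
  [0..6]={S}  "abababb"
  [1..7]={X3}  "bababbb"  orig:{}
  [0..7]={S}  "abababbb"

Original NTs in T[0,7] deriving "abababbb": ["S"]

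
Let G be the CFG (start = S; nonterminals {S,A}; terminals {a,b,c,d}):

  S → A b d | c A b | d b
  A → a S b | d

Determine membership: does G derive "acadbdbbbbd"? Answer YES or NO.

Convert to CNF:
  S -> A X5 | T2 T1 | T3 X6
  A -> T0 X4 | d
  T0 -> a
  T1 -> b
  T2 -> d
  T3 -> c
  X4 -> S T1
  X5 -> T1 T2
  X6 -> A T1

Fill CYK table bottom-up:
  T[0,0] 'a' = {T0}  orig:{}
  T[1,1] 'c' = {T3}  orig:{}
  T[2,2] 'a' = {T0}  orig:{}
  T[3,3] 'd' = {A,T2}  orig:{A}
  T[4,4] 'b' = {T1}  orig:{}
  T[5,5] 'd' = {A,T2}  orig:{A}
  T[6,6] 'b' = {T1}  orig:{}
  T[7,7] 'b' = {T1}  orig:{}
  T[8,8] 'b' = {T1}  orig:{}
  T[9,9] 'b' = {T1}  orig:{}
  T[10,10] 'd' = {A,T2}  orig:{A}
  T[0,1] 'ac' = ∅
  T[1,2] 'ca' = ∅
  T[2,3] 'ad' = ∅
  T[3,4] 'db' = {S,X6}  orig:{S}
  T[4,5] 'bd' = {X5}  orig:{}
  T[5,6] 'db' = {S,X6}  orig:{S}
  T[6,7] 'bb' = ∅
  T[7,8] 'bb' = ∅
  T[8,9] 'bb' = ∅
  T[9,10] 'bd' = {X5}  orig:{}
  T[0,2] 'aca' = ∅
  T[1,3] 'cad' = ∅
  T[2,4] 'adb' = ∅
  T[3,5] 'dbd' = {S}
  T[4,6] 'bdb' = ∅
  T[5,7] 'dbb' = {X4}  orig:{}
  T[6,8] 'bbb' = ∅
  T[7,9] 'bbb' = ∅
  T[8,10] 'bbd' = ∅
  T[0,3] 'acad' = ∅
  T[1,4] 'cadb' = ∅
  T[2,5] 'adbd' = ∅
  T[3,6] 'dbdb' = {X4}  orig:{}
  T[4,7] 'bdbb' = ∅
  T[5,8] 'dbbb' = ∅
  T[6,9] 'bbbb' = ∅
  T[7,10] 'bbbd' = ∅
  T[0,4] 'acadb' = ∅
  T[1,5] 'cadbd' = ∅
  T[2,6] 'adbdb' = {A}
  T[3,7] 'dbdbb' = ∅
  T[4,8] 'bdbbb' = ∅
  T[5,9] 'dbbbb' = ∅
  T[6,10] 'bbbbd' = ∅
  T[0,5] 'acadbd' = ∅
  T[1,6] 'cadbdb' = ∅
  T[2,7] 'adbdbb' = {X6}  orig:{}
  T[3,8] 'dbdbbb' = ∅
  T[4,9] 'bdbbbb' = ∅
  T[5,10] 'dbbbbd' = ∅
  T[0,6] 'acadbdb' = ∅
  T[1,7] 'cadbdbb' = {S}
  T[2,8] 'adbdbbb' = ∅
  T[3,9] 'dbdbbbb' = ∅
  T[4,10] 'bdbbbbd' = ∅
  T[0,7] 'acadbdbb' = ∅
  T[1,8] 'cadbdbbb' = {X4}  orig:{}
  T[2,9] 'adbdbbbb' = ∅
  T[3,10] 'dbdbbbbd' = ∅
  T[0,8] 'acadbdbbb' = {A}
  T[1,9] 'cadbdbbbb' = ∅
  T[2,10] 'adbdbbbbd' = ∅
  T[0,9] 'acadbdbbbb' = {X6}  orig:{}
  T[1,10] 'cadbdbbbbd' = ∅
  T[0,10] 'acadbdbbbbd' = {S}

S ∈ T[0,10] ⇒ YES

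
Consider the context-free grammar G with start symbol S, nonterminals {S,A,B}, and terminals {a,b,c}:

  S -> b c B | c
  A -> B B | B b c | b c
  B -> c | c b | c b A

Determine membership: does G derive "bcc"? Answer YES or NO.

Convert to CNF:
  S -> T0 X4 | c
  A -> B B | B X2 | T0 T1
  B -> T1 T0 | T1 X3 | c
  T0 -> b
  T1 -> c
  X2 -> T0 T1
  X3 -> T0 A
  X4 -> T1 B

CYK fill:
  T[0,0] 'b' = {T0}  orig:{}
  T[1,1] 'c' = {B,S,T1}  orig:{B,S}
  T[2,2] 'c' = {B,S,T1}  orig:{B,S}
  T[0,1] 'bc' = {A,X2}  orig:{A}
  T[1,2] 'cc' = {A,X4}  orig:{A}
  T[0,2] 'bcc' = {S,X3}  orig:{S}

S ∈ T[0,2] ⇒ YES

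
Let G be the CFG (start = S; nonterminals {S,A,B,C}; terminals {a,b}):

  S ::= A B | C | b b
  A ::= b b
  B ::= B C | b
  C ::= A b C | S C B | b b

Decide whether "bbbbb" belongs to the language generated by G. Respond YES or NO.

CNF form of G:
  S -> A B | A X3 | S X4 | T0 T0
  A -> T0 T0
  B -> B C | b
  C -> A X1 | S X2 | T0 T0
  T0 -> b
  X1 -> T0 C
  X2 -> C B
  X3 -> T0 C
  X4 -> C B

Fill CYK table bottom-up:
  T[0,0] 'b' = {B,T0}  orig:{B}
  T[1,1] 'b' = {B,T0}  orig:{B}
  T[2,2] 'b' = {B,T0}  orig:{B}
  T[3,3] 'b' = {B,T0}  orig:{B}
  T[4,4] 'b' = {B,T0}  orig:{B}
  T[0,1] 'bb' = {A,C,S}
  T[1,2] 'bb' = {A,C,S}
  T[2,3] 'bb' = {A,C,S}
  T[3,4] 'bb' = {A,C,S}
  T[0,2] 'bbb' = {B,S,X1,X2,X3,X4}  orig:{B,S}
  T[1,3] 'bbb' = {B,S,X1,X2,X3,X4}  orig:{B,S}
  T[2,4] 'bbb' = {B,S,X1,X2,X3,X4}  orig:{B,S}
  T[0,3] 'bbbb' = ∅
  T[1,4] 'bbbb' = ∅
  T[0,4] 'bbbbb' = {B,C,S,X2,X4}  orig:{B,C,S}

S ∈ T[0,4] ⇒ YES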